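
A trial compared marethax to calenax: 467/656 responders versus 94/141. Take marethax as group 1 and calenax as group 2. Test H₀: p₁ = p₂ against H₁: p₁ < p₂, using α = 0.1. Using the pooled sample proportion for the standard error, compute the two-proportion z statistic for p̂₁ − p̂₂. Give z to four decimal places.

z = 1.0671

p̂₁ = 467/656 ≈ 0.711890, p̂₂ = 94/141 ≈ 0.666667.
Pooled p̂ = (467+94)/(656+141) = 561/797 = 0.703890.
SE = √(p̂(1−p̂)(1/n₁+1/n₂)) = √(0.703890·0.296110·0.00861659) = √(0.00179595) = 0.042379.
z = (0.711890 − 0.666667)/0.042379 = 0.045223/0.042379 = 1.0671.
p-value = P(Z < 1.067) ≈ 0.8570. With α = 0.1, fail to reject H₀.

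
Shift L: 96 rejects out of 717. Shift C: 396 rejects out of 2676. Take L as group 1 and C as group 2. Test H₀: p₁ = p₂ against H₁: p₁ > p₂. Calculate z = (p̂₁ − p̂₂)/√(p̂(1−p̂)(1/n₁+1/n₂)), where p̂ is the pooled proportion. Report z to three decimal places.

z = -0.952

p̂₁ = 96/717 ≈ 0.133891, p̂₂ = 396/2676 ≈ 0.147982.
Pooled p̂ = (96+396)/(717+2676) = 492/3393 = 0.145004.
SE = √(p̂(1−p̂)(1/n₁+1/n₂)) = √(0.145004·0.854996·0.00176839) = √(0.000219242) = 0.014807.
z = (0.133891 − 0.147982)/0.014807 = -0.014091/0.014807 = -0.952.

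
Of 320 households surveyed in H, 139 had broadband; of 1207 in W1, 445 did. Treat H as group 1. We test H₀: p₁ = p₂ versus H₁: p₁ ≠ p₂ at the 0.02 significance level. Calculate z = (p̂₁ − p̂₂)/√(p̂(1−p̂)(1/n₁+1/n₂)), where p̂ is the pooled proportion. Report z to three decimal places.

p̂₁ = 139/320 ≈ 0.43438, p̂₂ = 445/1207 ≈ 0.36868.
Pooled p̂ = (139+445)/(320+1207) = 584/1527 = 0.38245.
SE = √(0.236182 × 0.0039535) = 0.03056.
z = (0.43438 − 0.36868)/0.03056 = 0.06570/0.03056 = 2.150.
p-value = 2·P(Z > 2.150) ≈ 0.0316. With α = 0.02, fail to reject H₀.

z = 2.150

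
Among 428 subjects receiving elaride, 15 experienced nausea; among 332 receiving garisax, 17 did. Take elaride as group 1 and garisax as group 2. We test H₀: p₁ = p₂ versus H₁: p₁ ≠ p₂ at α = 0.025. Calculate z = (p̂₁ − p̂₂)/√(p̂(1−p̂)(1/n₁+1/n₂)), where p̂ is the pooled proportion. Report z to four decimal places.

z = -1.1001

p̂₁ = 15/428 = 0.0350467, p̂₂ = 17/332 = 0.0512048.
Pooled p̂ = (15+17)/(428+332) = 32/760 = 0.0421053.
SE = √(p̂(1−p̂)(1/n₁+1/n₂)) = √(0.0421053·0.9578947·0.0053485) = √(0.000215718) = 0.0146873.
z = (0.0350467 − 0.0512048)/0.0146873 = -0.0161581/0.0146873 = -1.1001.
Two-sided p-value ≈ 2·Φ(−1.100) = 0.2713. With α = 0.025, fail to reject H₀.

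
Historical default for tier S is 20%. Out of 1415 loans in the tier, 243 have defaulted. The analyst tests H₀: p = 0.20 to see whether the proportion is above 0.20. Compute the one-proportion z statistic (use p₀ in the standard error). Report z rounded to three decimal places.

p̂ = 243/1415 = 0.171731.
Under H₀, SE = √(0.2·0.8/1415) = √(0.000113074) = 0.010634.
z = (0.171731 − 0.2)/0.010634 = -0.028269/0.010634 = -2.658.

z = -2.658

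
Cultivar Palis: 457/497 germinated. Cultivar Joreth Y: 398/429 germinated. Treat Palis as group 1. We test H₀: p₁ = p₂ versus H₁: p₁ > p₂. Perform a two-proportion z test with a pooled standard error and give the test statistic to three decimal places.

z = -0.469

p̂₁ = 457/497 = 0.91952, p̂₂ = 398/429 = 0.92774.
Pooled p̂ = (457+398)/(497+429) = 855/926 = 0.92333.
SE = √(p̂(1−p̂)(1/n₁+1/n₂)) = √(0.92333·0.07667·0.00434307) = √(0.000307468) = 0.01753.
z = (0.91952 − 0.92774)/0.01753 = -0.00822/0.01753 = -0.469.
p-value = P(Z > -0.469) ≈ 0.6804.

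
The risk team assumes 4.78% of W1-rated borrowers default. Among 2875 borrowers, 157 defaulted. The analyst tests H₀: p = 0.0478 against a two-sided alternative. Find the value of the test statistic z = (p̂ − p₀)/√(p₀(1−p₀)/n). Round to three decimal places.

p̂ = 157/2875 ≈ 0.05461.
Under H₀, SE = √(0.0478·0.9522/2875) = √(1.58314e-05) = 0.00398.
z = (0.05461 − 0.0478)/0.00398 = 0.00681/0.00398 = 1.711.
p-value = 2·P(Z > 1.711) ≈ 0.0870.

z = 1.711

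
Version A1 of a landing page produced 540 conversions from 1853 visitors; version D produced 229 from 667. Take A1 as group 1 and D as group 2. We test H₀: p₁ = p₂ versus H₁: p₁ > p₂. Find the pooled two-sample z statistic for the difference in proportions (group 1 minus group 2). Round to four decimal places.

z = -2.4965

p̂₁ = 540/1853 = 0.2914193, p̂₂ = 229/667 = 0.3433283.
Pooled p̂ = (540+229)/(1853+667) = 769/2520 = 0.3051587.
SE = √(p̂(1−p̂)(1/n₁+1/n₂)) = √(0.3051587·0.6948413·0.00203892) = √(0.000432325) = 0.0207924.
z = (0.2914193 − 0.3433283)/0.0207924 = -0.0519090/0.0207924 = -2.4965.
p-value = P(Z > -2.497) ≈ 0.9937.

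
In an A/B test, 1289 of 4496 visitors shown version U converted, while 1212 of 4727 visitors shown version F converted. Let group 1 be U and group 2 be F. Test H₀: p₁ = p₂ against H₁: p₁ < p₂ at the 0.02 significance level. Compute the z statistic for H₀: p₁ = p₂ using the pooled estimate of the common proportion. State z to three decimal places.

z = 3.272

p̂₁ = 1289/4496 ≈ 0.28670, p̂₂ = 1212/4727 ≈ 0.25640.
Pooled p̂ = (1289+1212)/(4496+4727) = 2501/9223 = 0.27117.
SE = √(p̂(1−p̂)(1/n₁+1/n₂)) = √(0.27117·0.72883·0.000433971) = √(8.57686e-05) = 0.00926.
z = (0.28670 − 0.25640)/0.00926 = 0.03030/0.00926 = 3.272.
p-value = P(Z < 3.272) ≈ 0.9995. With α = 0.02, fail to reject H₀.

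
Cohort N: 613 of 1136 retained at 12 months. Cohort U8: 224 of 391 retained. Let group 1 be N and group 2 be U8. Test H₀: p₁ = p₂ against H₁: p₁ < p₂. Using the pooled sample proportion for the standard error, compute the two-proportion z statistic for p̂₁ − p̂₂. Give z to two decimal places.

z = -1.14

p̂₁ = 613/1136 ≈ 0.5396, p̂₂ = 224/391 ≈ 0.5729.
Pooled p̂ = (613+224)/(1136+391) = 837/1527 = 0.5481.
SE = √(0.247683 × 0.00343783) = 0.0292.
z = (0.5396 − 0.5729)/0.0292 = -0.0333/0.0292 = -1.14.
p-value = P(Z < -1.140) ≈ 0.1271.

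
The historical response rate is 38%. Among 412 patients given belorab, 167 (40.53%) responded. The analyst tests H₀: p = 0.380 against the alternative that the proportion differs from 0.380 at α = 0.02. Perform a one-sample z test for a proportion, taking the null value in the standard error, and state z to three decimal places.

p̂ = 167/412 = 0.40534.
SE = √(p₀(1−p₀)/n) = √(0.2356/412) = 0.02391.
z = (0.40534 − 0.38)/0.02391 = 0.02534/0.02391 = 1.060.
p-value = 2·P(Z > 1.060) ≈ 0.2893. With α = 0.02, fail to reject H₀.

z = 1.060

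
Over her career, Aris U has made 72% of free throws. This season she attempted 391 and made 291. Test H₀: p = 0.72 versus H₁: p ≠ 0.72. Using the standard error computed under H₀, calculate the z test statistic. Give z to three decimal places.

z = 1.068

p̂ = 291/391 = 0.74425.
Under H₀, SE = √(0.72·0.28/391) = √(0.000515601) = 0.02271.
z = (0.74425 − 0.72)/0.02271 = 0.02425/0.02271 = 1.068.
p-value = 2·P(Z > 1.068) ≈ 0.2856.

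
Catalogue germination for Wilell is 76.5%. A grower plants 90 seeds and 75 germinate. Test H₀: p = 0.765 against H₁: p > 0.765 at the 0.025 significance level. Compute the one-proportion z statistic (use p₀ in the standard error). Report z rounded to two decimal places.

z = 1.53

p̂ = 75/90 = 0.8333.
Under H₀, SE = √(0.765·0.235/90) = √(0.0019975) = 0.0447.
z = (0.8333 − 0.765)/0.0447 = 0.0683/0.0447 = 1.53.
p-value = P(Z > 1.529) ≈ 0.0631, so at α = 0.025 we fail to reject H₀.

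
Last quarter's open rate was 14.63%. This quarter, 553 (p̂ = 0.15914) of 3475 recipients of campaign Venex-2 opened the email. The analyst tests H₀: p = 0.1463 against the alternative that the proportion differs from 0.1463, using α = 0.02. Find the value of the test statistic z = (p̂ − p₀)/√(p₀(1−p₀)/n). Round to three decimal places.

p̂ = 553/3475 ≈ 0.159137.
Standard error under H₀: √(0.1463×0.8537/3475) = 0.005995.
z = (0.159137 − 0.1463)/0.005995 = 0.012837/0.005995 = 2.141.
p-value = 2·P(Z > 2.141) ≈ 0.0323. With α = 0.02, fail to reject H₀.

z = 2.141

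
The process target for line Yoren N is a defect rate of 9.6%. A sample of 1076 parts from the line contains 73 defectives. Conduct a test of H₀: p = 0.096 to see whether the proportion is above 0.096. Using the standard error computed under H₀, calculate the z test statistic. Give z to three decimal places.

p̂ = 73/1076 ≈ 0.067844.
Under H₀, SE = √(0.096·0.904/1076) = √(8.06543e-05) = 0.008981.
z = (0.067844 − 0.096)/0.008981 = -0.028156/0.008981 = -3.135.
p-value = P(Z > -3.135) ≈ 0.9991.

z = -3.135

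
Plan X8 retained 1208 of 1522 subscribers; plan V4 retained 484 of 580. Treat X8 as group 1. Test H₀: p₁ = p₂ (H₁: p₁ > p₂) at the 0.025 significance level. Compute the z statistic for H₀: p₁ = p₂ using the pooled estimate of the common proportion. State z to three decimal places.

p̂₁ = 1208/1522 ≈ 0.793693, p̂₂ = 484/580 ≈ 0.834483.
Pooled p̂ = (1208+484)/(1522+580) = 1692/2102 = 0.804948.
SE = √(0.157007 × 0.00238117) = 0.019335.
z = (0.793693 − 0.834483)/0.019335 = -0.040790/0.019335 = -2.110.
p-value = P(Z > -2.110) ≈ 0.9826; since p > α = 0.025, fail to reject H₀.

z = -2.110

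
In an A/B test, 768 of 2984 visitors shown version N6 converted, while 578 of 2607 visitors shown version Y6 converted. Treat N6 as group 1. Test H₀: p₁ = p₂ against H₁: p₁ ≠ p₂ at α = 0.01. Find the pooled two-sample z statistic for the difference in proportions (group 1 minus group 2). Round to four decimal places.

z = 3.1114

p̂₁ = 768/2984 = 0.2573727, p̂₂ = 578/2607 = 0.2217108.
Pooled p̂ = (768+578)/(2984+2607) = 1346/5591 = 0.2407441.
SE = √(0.182786 × 0.000718703) = 0.0114616.
z = (0.2573727 − 0.2217108)/0.0114616 = 0.0356619/0.0114616 = 3.1114.
Two-sided p-value ≈ 2·Φ(−3.111) = 0.0019, so at α = 0.01 we reject H₀.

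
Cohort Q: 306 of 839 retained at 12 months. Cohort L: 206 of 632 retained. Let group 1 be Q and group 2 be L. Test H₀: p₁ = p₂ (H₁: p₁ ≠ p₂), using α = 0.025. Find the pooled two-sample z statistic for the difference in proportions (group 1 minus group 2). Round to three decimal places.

z = 1.545

p̂₁ = 306/839 ≈ 0.36472, p̂₂ = 206/632 ≈ 0.32595.
Pooled p̂ = (306+206)/(839+632) = 512/1471 = 0.34806.
SE = √(p̂(1−p̂)(1/n₁+1/n₂)) = √(0.34806·0.65194·0.00277417) = √(0.000629502) = 0.02509.
z = (0.36472 − 0.32595)/0.02509 = 0.03877/0.02509 = 1.545.
Two-sided p-value ≈ 2·Φ(−1.545) = 0.1223. With α = 0.025, fail to reject H₀.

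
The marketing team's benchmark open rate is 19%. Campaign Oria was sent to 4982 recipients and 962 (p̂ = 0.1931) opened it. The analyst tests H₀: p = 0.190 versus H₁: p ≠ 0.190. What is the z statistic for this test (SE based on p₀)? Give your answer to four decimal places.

p̂ = 962/4982 = 0.193095.
SE = √(p₀(1−p₀)/n) = √(0.1539/4982) = 0.005558.
z = (0.193095 − 0.19)/0.005558 = 0.003095/0.005558 = 0.5569.

z = 0.5569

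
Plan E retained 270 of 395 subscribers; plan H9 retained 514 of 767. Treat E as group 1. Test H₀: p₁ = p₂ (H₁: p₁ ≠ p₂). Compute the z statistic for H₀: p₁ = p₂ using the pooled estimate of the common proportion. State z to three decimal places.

z = 0.462

p̂₁ = 270/395 = 0.68354, p̂₂ = 514/767 = 0.67014.
Pooled p̂ = (270+514)/(395+767) = 784/1162 = 0.67470.
SE = √(p̂(1−p̂)(1/n₁+1/n₂)) = √(0.67470·0.32530·0.00383543) = √(0.000841801) = 0.02901.
z = (0.68354 − 0.67014)/0.02901 = 0.01340/0.02901 = 0.462.
Two-sided p-value ≈ 2·Φ(−0.462) = 0.6442.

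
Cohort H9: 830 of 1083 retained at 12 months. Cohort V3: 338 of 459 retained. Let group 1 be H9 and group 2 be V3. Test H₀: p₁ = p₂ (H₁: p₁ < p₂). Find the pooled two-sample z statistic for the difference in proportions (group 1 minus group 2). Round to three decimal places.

z = 1.257

p̂₁ = 830/1083 ≈ 0.76639, p̂₂ = 338/459 ≈ 0.73638.
Pooled p̂ = (830+338)/(1083+459) = 1168/1542 = 0.75746.
SE = √(p̂(1−p̂)(1/n₁+1/n₂)) = √(0.75746·0.24254·0.00310201) = √(0.000569887) = 0.02387.
z = (0.76639 − 0.73638)/0.02387 = 0.03001/0.02387 = 1.257.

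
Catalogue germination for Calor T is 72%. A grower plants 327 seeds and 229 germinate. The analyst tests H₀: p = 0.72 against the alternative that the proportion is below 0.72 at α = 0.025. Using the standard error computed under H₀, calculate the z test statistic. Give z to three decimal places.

p̂ = 229/327 ≈ 0.70031.
Standard error under H₀: √(0.72×0.28/327) = 0.02483.
z = (0.70031 − 0.72)/0.02483 = -0.01969/0.02483 = -0.793.
p-value = P(Z < -0.793) ≈ 0.2138, so at α = 0.025 we fail to reject H₀.

z = -0.793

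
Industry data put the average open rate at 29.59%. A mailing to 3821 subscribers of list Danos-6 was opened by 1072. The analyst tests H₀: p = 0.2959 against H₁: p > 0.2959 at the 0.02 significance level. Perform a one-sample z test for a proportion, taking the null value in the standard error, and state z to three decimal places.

p̂ = 1072/3821 ≈ 0.280555.
Under H₀, SE = √(0.2959·0.7041/3821) = √(5.45258e-05) = 0.007384.
z = (0.280555 − 0.2959)/0.007384 = -0.015345/0.007384 = -2.078.
p-value = P(Z > -2.078) ≈ 0.9812; since p > α = 0.02, fail to reject H₀.

z = -2.078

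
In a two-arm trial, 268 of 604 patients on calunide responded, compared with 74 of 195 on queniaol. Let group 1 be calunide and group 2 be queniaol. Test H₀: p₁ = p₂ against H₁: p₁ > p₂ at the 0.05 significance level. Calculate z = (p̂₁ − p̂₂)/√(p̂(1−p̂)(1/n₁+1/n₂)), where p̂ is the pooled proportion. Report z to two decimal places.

p̂₁ = 268/604 ≈ 0.44371, p̂₂ = 74/195 ≈ 0.37949.
Pooled p̂ = (268+74)/(604+195) = 342/799 = 0.42804.
SE = √(0.244821 × 0.00678383) = 0.04075.
z = (0.44371 − 0.37949)/0.04075 = 0.06422/0.04075 = 1.58.
p-value = P(Z > 1.576) ≈ 0.0575, so at α = 0.05 we fail to reject H₀.

z = 1.58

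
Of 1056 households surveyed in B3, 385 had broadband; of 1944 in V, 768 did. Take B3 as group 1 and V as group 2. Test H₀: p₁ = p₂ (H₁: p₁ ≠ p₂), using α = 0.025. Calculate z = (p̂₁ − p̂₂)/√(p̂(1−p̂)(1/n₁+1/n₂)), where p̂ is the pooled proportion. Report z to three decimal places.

p̂₁ = 385/1056 ≈ 0.36458, p̂₂ = 768/1944 ≈ 0.39506.
Pooled p̂ = (385+768)/(1056+1944) = 1153/3000 = 0.38433.
SE = √(p̂(1−p̂)(1/n₁+1/n₂)) = √(0.38433·0.61567·0.00146137) = √(0.000345792) = 0.01860.
z = (0.36458 − 0.39506)/0.01860 = -0.03048/0.01860 = -1.639.
p-value = 2·P(Z > 1.639) ≈ 0.1012, so at α = 0.025 we fail to reject H₀.

z = -1.639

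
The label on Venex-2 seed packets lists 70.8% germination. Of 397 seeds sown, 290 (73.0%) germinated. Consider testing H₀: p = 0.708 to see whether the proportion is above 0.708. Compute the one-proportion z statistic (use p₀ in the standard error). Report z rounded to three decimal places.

p̂ = 290/397 = 0.73048.
Under H₀, SE = √(0.708·0.292/397) = √(0.000520746) = 0.02282.
z = (0.73048 − 0.708)/0.02282 = 0.02248/0.02282 = 0.985.
p-value = P(Z > 0.985) ≈ 0.1623.

z = 0.985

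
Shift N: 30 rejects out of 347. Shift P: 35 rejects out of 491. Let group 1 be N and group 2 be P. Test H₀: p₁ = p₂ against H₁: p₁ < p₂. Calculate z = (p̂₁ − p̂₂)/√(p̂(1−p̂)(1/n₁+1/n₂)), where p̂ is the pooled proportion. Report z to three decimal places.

z = 0.809

p̂₁ = 30/347 = 0.08646, p̂₂ = 35/491 = 0.07128.
Pooled p̂ = (30+35)/(347+491) = 65/838 = 0.07757.
SE = √(p̂(1−p̂)(1/n₁+1/n₂)) = √(0.07757·0.92243·0.0049185) = √(0.000351915) = 0.01876.
z = (0.08646 − 0.07128)/0.01876 = 0.01518/0.01876 = 0.809.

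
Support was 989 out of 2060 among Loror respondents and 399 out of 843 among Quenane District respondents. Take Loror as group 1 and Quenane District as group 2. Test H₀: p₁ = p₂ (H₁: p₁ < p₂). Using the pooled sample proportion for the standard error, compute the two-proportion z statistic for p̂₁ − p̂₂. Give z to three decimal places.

z = 0.332

p̂₁ = 989/2060 = 0.480097, p̂₂ = 399/843 = 0.473310.
Pooled p̂ = (989+399)/(2060+843) = 1388/2903 = 0.478126.
SE = √(0.249522 × 0.00167168) = 0.020423.
z = (0.480097 − 0.473310)/0.020423 = 0.006787/0.020423 = 0.332.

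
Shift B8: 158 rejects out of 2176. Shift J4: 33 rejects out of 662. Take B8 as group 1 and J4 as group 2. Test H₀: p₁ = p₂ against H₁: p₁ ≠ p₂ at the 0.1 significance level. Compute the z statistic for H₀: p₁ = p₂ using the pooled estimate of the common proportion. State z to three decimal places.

z = 2.047

p̂₁ = 158/2176 ≈ 0.07261, p̂₂ = 33/662 ≈ 0.04985.
Pooled p̂ = (158+33)/(2176+662) = 191/2838 = 0.06730.
SE = √(0.0627715 × 0.00197013) = 0.01112.
z = (0.07261 − 0.04985)/0.01112 = 0.02276/0.01112 = 2.047.
Two-sided p-value ≈ 2·Φ(−2.047) = 0.0407, so at α = 0.1 we reject H₀.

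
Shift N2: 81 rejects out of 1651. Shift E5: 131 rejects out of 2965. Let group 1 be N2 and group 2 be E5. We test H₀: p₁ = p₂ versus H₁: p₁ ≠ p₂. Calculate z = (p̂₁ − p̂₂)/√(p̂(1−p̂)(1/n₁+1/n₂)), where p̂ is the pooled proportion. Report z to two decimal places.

p̂₁ = 81/1651 ≈ 0.04906, p̂₂ = 131/2965 ≈ 0.04418.
Pooled p̂ = (81+131)/(1651+2965) = 212/4616 = 0.04593.
SE = √(0.0438179 × 0.000942962) = 0.00643.
z = (0.04906 − 0.04418)/0.00643 = 0.00488/0.00643 = 0.76.
Two-sided p-value ≈ 2·Φ(−0.759) = 0.4478.

z = 0.76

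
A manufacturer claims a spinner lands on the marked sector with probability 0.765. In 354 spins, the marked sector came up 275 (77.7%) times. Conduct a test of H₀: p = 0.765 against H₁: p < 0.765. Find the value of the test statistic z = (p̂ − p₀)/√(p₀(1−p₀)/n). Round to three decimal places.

z = 0.525

p̂ = 275/354 = 0.77684.
Under H₀, SE = √(0.765·0.235/354) = √(0.000507839) = 0.02254.
z = (0.77684 − 0.765)/0.02254 = 0.01184/0.02254 = 0.525.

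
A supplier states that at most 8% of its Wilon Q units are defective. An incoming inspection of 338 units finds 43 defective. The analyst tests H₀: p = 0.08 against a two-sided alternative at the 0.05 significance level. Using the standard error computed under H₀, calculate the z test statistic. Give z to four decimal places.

p̂ = 43/338 = 0.1272189.
Standard error under H₀: √(0.08×0.92/338) = 0.0147564.
z = (0.1272189 − 0.08)/0.0147564 = 0.0472189/0.0147564 = 3.1999.
p-value = 2·P(Z > 3.200) ≈ 0.0014; since p < α = 0.05, reject H₀.

z = 3.1999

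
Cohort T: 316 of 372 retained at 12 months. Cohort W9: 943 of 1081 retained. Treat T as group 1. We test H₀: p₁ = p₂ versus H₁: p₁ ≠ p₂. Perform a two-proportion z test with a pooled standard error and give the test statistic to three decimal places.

z = -1.119

p̂₁ = 316/372 ≈ 0.84946, p̂₂ = 943/1081 ≈ 0.87234.
Pooled p̂ = (316+943)/(372+1081) = 1259/1453 = 0.86648.
SE = √(0.11569 × 0.00361324) = 0.02045.
z = (0.84946 − 0.87234)/0.02045 = -0.02288/0.02045 = -1.119.
Two-sided p-value ≈ 2·Φ(−1.119) = 0.2631.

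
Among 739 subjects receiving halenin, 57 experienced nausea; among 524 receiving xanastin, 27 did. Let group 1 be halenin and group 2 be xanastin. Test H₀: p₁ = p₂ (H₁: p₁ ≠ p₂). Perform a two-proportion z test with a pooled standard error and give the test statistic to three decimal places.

p̂₁ = 57/739 = 0.07713, p̂₂ = 27/524 = 0.05153.
Pooled p̂ = (57+27)/(739+524) = 84/1263 = 0.06651.
SE = √(0.062085 × 0.00326158) = 0.01423.
z = (0.07713 − 0.05153)/0.01423 = 0.02560/0.01423 = 1.799.

z = 1.799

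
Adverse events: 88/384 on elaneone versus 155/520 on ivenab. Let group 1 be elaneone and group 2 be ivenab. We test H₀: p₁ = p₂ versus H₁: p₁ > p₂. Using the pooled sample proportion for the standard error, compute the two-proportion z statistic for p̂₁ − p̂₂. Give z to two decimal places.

z = -2.31

p̂₁ = 88/384 = 0.2292, p̂₂ = 155/520 = 0.2981.
Pooled p̂ = (88+155)/(384+520) = 243/904 = 0.2688.
SE = √(p̂(1−p̂)(1/n₁+1/n₂)) = √(0.2688·0.7312·0.00452724) = √(0.000889825) = 0.0298.
z = (0.2292 − 0.2981)/0.0298 = -0.0689/0.0298 = -2.31.
p-value = P(Z > -2.310) ≈ 0.9896.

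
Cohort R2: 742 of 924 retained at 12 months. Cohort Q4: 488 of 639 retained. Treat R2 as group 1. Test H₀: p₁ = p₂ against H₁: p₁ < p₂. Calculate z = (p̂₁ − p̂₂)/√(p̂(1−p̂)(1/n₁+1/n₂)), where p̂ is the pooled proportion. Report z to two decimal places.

z = 1.87

p̂₁ = 742/924 ≈ 0.80303, p̂₂ = 488/639 ≈ 0.76369.
Pooled p̂ = (742+488)/(924+639) = 1230/1563 = 0.78695.
SE = √(0.167661 × 0.0026472) = 0.02107.
z = (0.80303 − 0.76369)/0.02107 = 0.03934/0.02107 = 1.87.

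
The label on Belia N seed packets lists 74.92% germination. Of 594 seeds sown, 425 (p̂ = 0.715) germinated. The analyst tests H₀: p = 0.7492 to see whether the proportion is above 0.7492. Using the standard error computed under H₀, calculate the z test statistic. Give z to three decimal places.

p̂ = 425/594 = 0.71549.
Standard error under H₀: √(0.7492×0.2508/594) = 0.01779.
z = (0.71549 − 0.7492)/0.01779 = -0.03371/0.01779 = -1.895.
p-value = P(Z > -1.895) ≈ 0.9710.

z = -1.895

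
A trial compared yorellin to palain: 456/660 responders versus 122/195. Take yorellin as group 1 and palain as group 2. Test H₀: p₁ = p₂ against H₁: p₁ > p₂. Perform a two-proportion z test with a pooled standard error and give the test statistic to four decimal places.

z = 1.7111

p̂₁ = 456/660 = 0.690909, p̂₂ = 122/195 = 0.625641.
Pooled p̂ = (456+122)/(660+195) = 578/855 = 0.676023.
SE = √(p̂(1−p̂)(1/n₁+1/n₂)) = √(0.676023·0.323977·0.00664336) = √(0.001455) = 0.038144.
z = (0.690909 − 0.625641)/0.038144 = 0.065268/0.038144 = 1.7111.
p-value = P(Z > 1.711) ≈ 0.0435.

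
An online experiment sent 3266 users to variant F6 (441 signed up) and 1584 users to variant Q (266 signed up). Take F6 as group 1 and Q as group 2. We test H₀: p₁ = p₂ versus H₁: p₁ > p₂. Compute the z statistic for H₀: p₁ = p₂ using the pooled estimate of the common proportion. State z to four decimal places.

p̂₁ = 441/3266 ≈ 0.13502756, p̂₂ = 266/1584 ≈ 0.16792929.
Pooled p̂ = (441+266)/(3266+1584) = 707/4850 = 0.14577320.
SE = √(0.124523 × 0.000937498) = 0.01080465.
z = (0.13502756 − 0.16792929)/0.01080465 = -0.03290173/0.01080465 = -3.0451.
p-value = P(Z > -3.045) ≈ 0.9988.

z = -3.0451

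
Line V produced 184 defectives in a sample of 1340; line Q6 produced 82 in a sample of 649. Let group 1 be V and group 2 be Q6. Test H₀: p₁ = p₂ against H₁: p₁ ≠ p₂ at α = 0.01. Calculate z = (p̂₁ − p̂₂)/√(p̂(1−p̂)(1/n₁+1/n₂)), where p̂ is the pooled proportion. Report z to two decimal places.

z = 0.67

p̂₁ = 184/1340 = 0.1373, p̂₂ = 82/649 = 0.1263.
Pooled p̂ = (184+82)/(1340+649) = 266/1989 = 0.1337.
SE = √(0.11585 × 0.0022871) = 0.0163.
z = (0.1373 − 0.1263)/0.0163 = 0.0110/0.0163 = 0.67.
p-value = 2·P(Z > 0.674) ≈ 0.5005. With α = 0.01, fail to reject H₀.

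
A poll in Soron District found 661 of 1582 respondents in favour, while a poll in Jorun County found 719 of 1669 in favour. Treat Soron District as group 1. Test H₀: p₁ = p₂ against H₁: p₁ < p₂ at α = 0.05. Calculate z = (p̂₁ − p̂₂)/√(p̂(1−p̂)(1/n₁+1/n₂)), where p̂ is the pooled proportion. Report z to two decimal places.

z = -0.75

p̂₁ = 661/1582 = 0.4178, p̂₂ = 719/1669 = 0.4308.
Pooled p̂ = (661+719)/(1582+1669) = 1380/3251 = 0.4245.
SE = √(p̂(1−p̂)(1/n₁+1/n₂)) = √(0.4245·0.5755·0.00123127) = √(0.000300797) = 0.0173.
z = (0.4178 − 0.4308)/0.0173 = -0.0130/0.0173 = -0.75.
p-value = P(Z < -0.748) ≈ 0.2273. With α = 0.05, fail to reject H₀.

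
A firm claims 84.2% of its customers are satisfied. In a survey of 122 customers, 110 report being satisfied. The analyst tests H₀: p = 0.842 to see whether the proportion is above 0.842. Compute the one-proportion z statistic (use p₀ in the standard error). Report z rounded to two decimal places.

z = 1.81

p̂ = 110/122 ≈ 0.9016.
SE = √(p₀(1−p₀)/n) = √(0.13304/122) = 0.0330.
z = (0.9016 − 0.842)/0.0330 = 0.0596/0.0330 = 1.81.
p-value = P(Z > 1.806) ≈ 0.0355.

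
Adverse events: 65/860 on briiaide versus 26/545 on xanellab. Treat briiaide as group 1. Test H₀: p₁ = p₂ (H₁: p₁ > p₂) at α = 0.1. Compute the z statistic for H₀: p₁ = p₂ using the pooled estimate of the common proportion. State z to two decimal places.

p̂₁ = 65/860 = 0.0756, p̂₂ = 26/545 = 0.0477.
Pooled p̂ = (65+26)/(860+545) = 91/1405 = 0.0648.
SE = √(p̂(1−p̂)(1/n₁+1/n₂)) = √(0.0648·0.9352·0.00299765) = √(0.000181579) = 0.0135.
z = (0.0756 − 0.0477)/0.0135 = 0.0279/0.0135 = 2.07.
p-value = P(Z > 2.069) ≈ 0.0193; since p < α = 0.1, reject H₀.

z = 2.07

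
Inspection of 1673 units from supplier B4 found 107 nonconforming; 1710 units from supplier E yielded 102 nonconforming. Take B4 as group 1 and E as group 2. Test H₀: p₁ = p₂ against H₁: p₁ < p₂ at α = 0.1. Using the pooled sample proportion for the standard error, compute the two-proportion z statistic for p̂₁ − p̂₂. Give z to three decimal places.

p̂₁ = 107/1673 = 0.063957, p̂₂ = 102/1710 = 0.059649.
Pooled p̂ = (107+102)/(1673+1710) = 209/3383 = 0.061779.
SE = √(p̂(1−p̂)(1/n₁+1/n₂)) = √(0.061779·0.938221·0.00118252) = √(6.85424e-05) = 0.008279.
z = (0.063957 − 0.059649)/0.008279 = 0.004308/0.008279 = 0.520.
p-value = P(Z < 0.520) ≈ 0.6986, so at α = 0.1 we fail to reject H₀.

z = 0.520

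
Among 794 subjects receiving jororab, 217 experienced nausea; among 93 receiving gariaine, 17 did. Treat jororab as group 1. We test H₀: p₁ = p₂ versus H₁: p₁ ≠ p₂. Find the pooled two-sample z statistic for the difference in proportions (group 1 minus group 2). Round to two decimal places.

p̂₁ = 217/794 = 0.2733, p̂₂ = 17/93 = 0.1828.
Pooled p̂ = (217+17)/(794+93) = 234/887 = 0.2638.
SE = √(0.194215 × 0.0120121) = 0.0483.
z = (0.2733 − 0.1828)/0.0483 = 0.0905/0.0483 = 1.87.
Two-sided p-value ≈ 2·Φ(−1.874) = 0.0610.

z = 1.87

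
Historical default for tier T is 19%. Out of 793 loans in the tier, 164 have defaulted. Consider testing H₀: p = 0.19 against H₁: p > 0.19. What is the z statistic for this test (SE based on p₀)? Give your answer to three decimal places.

z = 1.207

p̂ = 164/793 ≈ 0.20681.
Under H₀, SE = √(0.19·0.81/793) = √(0.000194073) = 0.01393.
z = (0.20681 − 0.19)/0.01393 = 0.01681/0.01393 = 1.207.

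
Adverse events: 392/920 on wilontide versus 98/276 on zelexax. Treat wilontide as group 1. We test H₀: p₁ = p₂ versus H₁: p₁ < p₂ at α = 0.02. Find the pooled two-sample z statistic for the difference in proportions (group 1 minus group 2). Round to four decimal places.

z = 2.1041

p̂₁ = 392/920 = 0.426087, p̂₂ = 98/276 = 0.355072.
Pooled p̂ = (392+98)/(920+276) = 490/1196 = 0.409699.
SE = √(0.241846 × 0.00471014) = 0.033751.
z = (0.426087 − 0.355072)/0.033751 = 0.071015/0.033751 = 2.1041.
p-value = P(Z < 2.104) ≈ 0.9823. With α = 0.02, fail to reject H₀.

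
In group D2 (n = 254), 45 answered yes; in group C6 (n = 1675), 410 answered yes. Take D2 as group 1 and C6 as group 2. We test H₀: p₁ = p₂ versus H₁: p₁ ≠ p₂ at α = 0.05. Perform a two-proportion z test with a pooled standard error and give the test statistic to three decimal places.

p̂₁ = 45/254 = 0.17717, p̂₂ = 410/1675 = 0.24478.
Pooled p̂ = (45+410)/(254+1675) = 455/1929 = 0.23587.
SE = √(p̂(1−p̂)(1/n₁+1/n₂)) = √(0.23587·0.76413·0.00453402) = √(0.0008172) = 0.02859.
z = (0.17717 − 0.24478)/0.02859 = -0.06761/0.02859 = -2.365.
Two-sided p-value ≈ 2·Φ(−2.365) = 0.0180. With α = 0.05, reject H₀.

z = -2.365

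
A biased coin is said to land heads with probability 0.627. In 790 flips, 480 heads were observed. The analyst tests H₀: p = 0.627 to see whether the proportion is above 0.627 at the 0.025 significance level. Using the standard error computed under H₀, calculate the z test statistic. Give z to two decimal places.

p̂ = 480/790 ≈ 0.6076.
Standard error under H₀: √(0.627×0.373/790) = 0.0172.
z = (0.6076 − 0.627)/0.0172 = -0.0194/0.0172 = -1.13.
p-value = P(Z > -1.128) ≈ 0.8703. With α = 0.025, fail to reject H₀.

z = -1.13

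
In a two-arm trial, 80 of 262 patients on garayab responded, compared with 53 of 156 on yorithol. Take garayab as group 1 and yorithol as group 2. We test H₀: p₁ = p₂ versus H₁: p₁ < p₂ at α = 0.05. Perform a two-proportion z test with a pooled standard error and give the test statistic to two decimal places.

z = -0.73

p̂₁ = 80/262 = 0.3053, p̂₂ = 53/156 = 0.3397.
Pooled p̂ = (80+53)/(262+156) = 133/418 = 0.3182.
SE = √(0.216942 × 0.0102271) = 0.0471.
z = (0.3053 − 0.3397)/0.0471 = -0.0344/0.0471 = -0.73.
p-value = P(Z < -0.730) ≈ 0.2326, so at α = 0.05 we fail to reject H₀.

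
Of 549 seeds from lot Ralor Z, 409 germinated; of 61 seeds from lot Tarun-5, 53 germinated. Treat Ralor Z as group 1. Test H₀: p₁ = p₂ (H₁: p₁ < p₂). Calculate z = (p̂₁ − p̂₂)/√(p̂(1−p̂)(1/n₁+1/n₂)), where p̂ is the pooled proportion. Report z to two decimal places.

p̂₁ = 409/549 = 0.7450, p̂₂ = 53/61 = 0.8689.
Pooled p̂ = (409+53)/(549+61) = 462/610 = 0.7574.
SE = √(p̂(1−p̂)(1/n₁+1/n₂)) = √(0.7574·0.2426·0.0182149) = √(0.00334712) = 0.0579.
z = (0.7450 − 0.8689)/0.0579 = -0.1239/0.0579 = -2.14.

z = -2.14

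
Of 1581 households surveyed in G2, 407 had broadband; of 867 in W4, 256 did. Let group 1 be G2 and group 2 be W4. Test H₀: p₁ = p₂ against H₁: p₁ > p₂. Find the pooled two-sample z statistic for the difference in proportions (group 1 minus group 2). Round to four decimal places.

z = -2.0149

p̂₁ = 407/1581 = 0.257432, p̂₂ = 256/867 = 0.295271.
Pooled p̂ = (407+256)/(1581+867) = 663/2448 = 0.270833.
SE = √(0.197483 × 0.00178591) = 0.018780.
z = (0.257432 − 0.295271)/0.018780 = -0.037839/0.018780 = -2.0149.
p-value = P(Z > -2.015) ≈ 0.9780.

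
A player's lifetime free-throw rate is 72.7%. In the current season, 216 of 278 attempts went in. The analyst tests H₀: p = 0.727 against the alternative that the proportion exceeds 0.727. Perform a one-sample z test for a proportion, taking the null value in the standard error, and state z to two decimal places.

p̂ = 216/278 ≈ 0.7770.
Standard error under H₀: √(0.727×0.273/278) = 0.0267.
z = (0.7770 − 0.727)/0.0267 = 0.0500/0.0267 = 1.87.

z = 1.87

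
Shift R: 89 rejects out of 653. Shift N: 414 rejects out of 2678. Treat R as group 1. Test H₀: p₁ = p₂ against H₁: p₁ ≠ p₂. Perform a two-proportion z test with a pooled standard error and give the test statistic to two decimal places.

p̂₁ = 89/653 ≈ 0.1363, p̂₂ = 414/2678 ≈ 0.1546.
Pooled p̂ = (89+414)/(653+2678) = 503/3331 = 0.1510.
SE = √(0.128203 × 0.00190481) = 0.0156.
z = (0.1363 − 0.1546)/0.0156 = -0.0183/0.0156 = -1.17.
Two-sided p-value ≈ 2·Φ(−1.171) = 0.2416.

z = -1.17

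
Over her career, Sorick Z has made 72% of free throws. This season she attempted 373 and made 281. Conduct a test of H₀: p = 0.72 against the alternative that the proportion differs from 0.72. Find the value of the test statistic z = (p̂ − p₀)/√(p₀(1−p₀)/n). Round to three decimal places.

p̂ = 281/373 ≈ 0.753351.
Standard error under H₀: √(0.72×0.28/373) = 0.023248.
z = (0.753351 − 0.72)/0.023248 = 0.033351/0.023248 = 1.435.
Two-sided p-value ≈ 2·Φ(−1.435) = 0.1514.

z = 1.435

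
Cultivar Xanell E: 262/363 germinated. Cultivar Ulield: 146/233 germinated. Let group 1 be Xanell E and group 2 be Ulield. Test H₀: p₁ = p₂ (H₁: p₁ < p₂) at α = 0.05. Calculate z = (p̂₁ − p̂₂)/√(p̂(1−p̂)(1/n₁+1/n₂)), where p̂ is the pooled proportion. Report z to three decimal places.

z = 2.439

p̂₁ = 262/363 = 0.72176, p̂₂ = 146/233 = 0.62661.
Pooled p̂ = (262+146)/(363+233) = 408/596 = 0.68456.
SE = √(0.215936 × 0.00704667) = 0.03901.
z = (0.72176 − 0.62661)/0.03901 = 0.09515/0.03901 = 2.439.
p-value = P(Z < 2.439) ≈ 0.9926, so at α = 0.05 we fail to reject H₀.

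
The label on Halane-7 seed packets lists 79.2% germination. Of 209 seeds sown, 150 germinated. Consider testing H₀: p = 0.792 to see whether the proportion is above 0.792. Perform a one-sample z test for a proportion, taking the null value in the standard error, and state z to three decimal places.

z = -2.646

p̂ = 150/209 ≈ 0.71770.
Standard error under H₀: √(0.792×0.208/209) = 0.02808.
z = (0.71770 − 0.792)/0.02808 = -0.07430/0.02808 = -2.646.
p-value = P(Z > -2.646) ≈ 0.9959.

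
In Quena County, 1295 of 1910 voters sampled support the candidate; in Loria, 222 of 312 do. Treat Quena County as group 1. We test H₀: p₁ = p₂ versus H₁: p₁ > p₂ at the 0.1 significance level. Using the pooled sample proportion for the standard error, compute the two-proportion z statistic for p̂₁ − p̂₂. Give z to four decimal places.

p̂₁ = 1295/1910 = 0.678010, p̂₂ = 222/312 = 0.711538.
Pooled p̂ = (1295+222)/(1910+312) = 1517/2222 = 0.682718.
SE = √(p̂(1−p̂)(1/n₁+1/n₂)) = √(0.682718·0.317282·0.00372869) = √(0.000807686) = 0.028420.
z = (0.678010 − 0.711538)/0.028420 = -0.033528/0.028420 = -1.1797.
p-value = P(Z > -1.180) ≈ 0.8809. With α = 0.1, fail to reject H₀.

z = -1.1797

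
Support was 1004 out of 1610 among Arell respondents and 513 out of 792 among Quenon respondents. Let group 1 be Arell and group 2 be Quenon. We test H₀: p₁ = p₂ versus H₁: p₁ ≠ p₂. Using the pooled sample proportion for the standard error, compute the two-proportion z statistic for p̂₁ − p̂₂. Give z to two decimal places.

p̂₁ = 1004/1610 ≈ 0.6236, p̂₂ = 513/792 ≈ 0.6477.
Pooled p̂ = (1004+513)/(1610+792) = 1517/2402 = 0.6316.
SE = √(0.232693 × 0.00188374) = 0.0209.
z = (0.6236 − 0.6477)/0.0209 = -0.0241/0.0209 = -1.15.
p-value = 2·P(Z > 1.152) ≈ 0.2492.

z = -1.15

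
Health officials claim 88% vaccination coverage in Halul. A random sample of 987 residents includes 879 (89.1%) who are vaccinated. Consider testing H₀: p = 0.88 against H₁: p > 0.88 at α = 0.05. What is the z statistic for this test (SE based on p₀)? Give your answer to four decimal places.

p̂ = 879/987 ≈ 0.890578.
SE = √(p₀(1−p₀)/n) = √(0.1056/987) = 0.010344.
z = (0.890578 − 0.88)/0.010344 = 0.010578/0.010344 = 1.0226.
p-value = P(Z > 1.023) ≈ 0.1532. With α = 0.05, fail to reject H₀.

z = 1.0226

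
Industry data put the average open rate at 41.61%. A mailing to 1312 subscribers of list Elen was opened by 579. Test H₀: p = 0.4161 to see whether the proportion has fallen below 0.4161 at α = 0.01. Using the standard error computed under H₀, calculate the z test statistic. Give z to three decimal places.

z = 1.853

p̂ = 579/1312 ≈ 0.441311.
Under H₀, SE = √(0.4161·0.5839/1312) = √(0.000185184) = 0.013608.
z = (0.441311 − 0.4161)/0.013608 = 0.025211/0.013608 = 1.853.
p-value = P(Z < 1.853) ≈ 0.9680, so at α = 0.01 we fail to reject H₀.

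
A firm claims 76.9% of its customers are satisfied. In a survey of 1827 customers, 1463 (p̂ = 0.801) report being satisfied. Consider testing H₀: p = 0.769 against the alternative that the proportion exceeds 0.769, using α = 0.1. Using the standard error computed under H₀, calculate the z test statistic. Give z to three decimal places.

z = 3.222

p̂ = 1463/1827 ≈ 0.80077.
Under H₀, SE = √(0.769·0.231/1827) = √(9.72299e-05) = 0.00986.
z = (0.80077 − 0.769)/0.00986 = 0.03177/0.00986 = 3.222.
p-value = P(Z > 3.222) ≈ 0.0006. With α = 0.1, reject H₀.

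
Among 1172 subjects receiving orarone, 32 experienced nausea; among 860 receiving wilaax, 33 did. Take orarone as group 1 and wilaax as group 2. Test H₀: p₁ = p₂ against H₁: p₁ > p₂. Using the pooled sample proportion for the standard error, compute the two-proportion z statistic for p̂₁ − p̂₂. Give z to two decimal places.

z = -1.40

p̂₁ = 32/1172 ≈ 0.02730, p̂₂ = 33/860 ≈ 0.03837.
Pooled p̂ = (32+33)/(1172+860) = 65/2032 = 0.03199.
SE = √(p̂(1−p̂)(1/n₁+1/n₂)) = √(0.03199·0.96801·0.00201603) = √(6.24264e-05) = 0.00790.
z = (0.02730 − 0.03837)/0.00790 = -0.01107/0.00790 = -1.40.
p-value = P(Z > -1.401) ≈ 0.9194.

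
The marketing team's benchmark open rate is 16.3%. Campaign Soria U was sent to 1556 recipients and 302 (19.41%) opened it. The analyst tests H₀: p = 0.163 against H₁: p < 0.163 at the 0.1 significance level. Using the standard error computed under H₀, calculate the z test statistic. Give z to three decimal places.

z = 3.320

p̂ = 302/1556 ≈ 0.194087.
Under H₀, SE = √(0.163·0.837/1556) = √(8.76806e-05) = 0.009364.
z = (0.194087 − 0.163)/0.009364 = 0.031087/0.009364 = 3.320.
p-value = P(Z < 3.320) ≈ 0.9995, so at α = 0.1 we fail to reject H₀.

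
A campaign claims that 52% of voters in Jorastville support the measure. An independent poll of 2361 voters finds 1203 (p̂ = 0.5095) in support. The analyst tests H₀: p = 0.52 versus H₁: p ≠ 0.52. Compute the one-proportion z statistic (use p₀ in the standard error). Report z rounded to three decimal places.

z = -1.018

p̂ = 1203/2361 = 0.50953.
SE = √(p₀(1−p₀)/n) = √(0.2496/2361) = 0.01028.
z = (0.50953 − 0.52)/0.01028 = -0.01047/0.01028 = -1.018.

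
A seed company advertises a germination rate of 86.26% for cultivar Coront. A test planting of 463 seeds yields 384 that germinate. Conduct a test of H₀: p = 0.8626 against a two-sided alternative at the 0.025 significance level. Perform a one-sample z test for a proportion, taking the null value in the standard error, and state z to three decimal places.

p̂ = 384/463 ≈ 0.82937.
Standard error under H₀: √(0.8626×0.1374/463) = 0.01600.
z = (0.82937 − 0.8626)/0.01600 = -0.03323/0.01600 = -2.077.
Two-sided p-value ≈ 2·Φ(−2.077) = 0.0378; since p > α = 0.025, fail to reject H₀.

z = -2.077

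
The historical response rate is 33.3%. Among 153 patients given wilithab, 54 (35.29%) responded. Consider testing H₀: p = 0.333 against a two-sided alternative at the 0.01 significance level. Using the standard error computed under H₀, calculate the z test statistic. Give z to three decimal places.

z = 0.523

p̂ = 54/153 ≈ 0.35294.
Under H₀, SE = √(0.333·0.667/153) = √(0.00145171) = 0.03810.
z = (0.35294 − 0.333)/0.03810 = 0.01994/0.03810 = 0.523.
Two-sided p-value ≈ 2·Φ(−0.523) = 0.6007. With α = 0.01, fail to reject H₀.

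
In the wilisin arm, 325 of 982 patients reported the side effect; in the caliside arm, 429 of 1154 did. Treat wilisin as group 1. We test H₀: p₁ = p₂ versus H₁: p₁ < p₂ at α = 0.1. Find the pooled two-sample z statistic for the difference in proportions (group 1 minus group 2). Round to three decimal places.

z = -1.966

p̂₁ = 325/982 = 0.33096, p̂₂ = 429/1154 = 0.37175.
Pooled p̂ = (325+429)/(982+1154) = 754/2136 = 0.35300.
SE = √(p̂(1−p̂)(1/n₁+1/n₂)) = √(0.35300·0.64700·0.00188488) = √(0.000430488) = 0.02075.
z = (0.33096 − 0.37175)/0.02075 = -0.04079/0.02075 = -1.966.
p-value = P(Z < -1.966) ≈ 0.0246, so at α = 0.1 we reject H₀.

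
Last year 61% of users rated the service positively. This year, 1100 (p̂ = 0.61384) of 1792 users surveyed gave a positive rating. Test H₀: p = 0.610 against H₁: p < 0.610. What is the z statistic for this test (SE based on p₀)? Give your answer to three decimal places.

z = 0.333

p̂ = 1100/1792 ≈ 0.61384.
SE = √(p₀(1−p₀)/n) = √(0.2379/1792) = 0.01152.
z = (0.61384 − 0.61)/0.01152 = 0.00384/0.01152 = 0.333.
p-value = P(Z < 0.333) ≈ 0.6305.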